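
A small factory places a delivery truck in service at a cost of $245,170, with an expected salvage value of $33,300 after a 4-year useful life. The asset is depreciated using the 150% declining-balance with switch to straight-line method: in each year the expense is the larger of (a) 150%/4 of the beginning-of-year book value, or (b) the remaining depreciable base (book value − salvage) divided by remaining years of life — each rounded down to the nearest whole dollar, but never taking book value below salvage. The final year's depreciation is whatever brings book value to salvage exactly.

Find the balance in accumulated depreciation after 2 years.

$149,400

Depreciable base = $245,170 − $33,300 = $211,870.
Year 1: DB = ⌊$245,170 × 150%/4⌋ = $91,938; SL = ⌊$211,870/4⌋ = $52,967 → take DB $91,938. Book value $153,232.
Year 2: DB = ⌊$153,232 × 150%/4⌋ = $57,462; SL = ⌊$119,932/3⌋ = $39,977 → take DB $57,462. Book value $95,770.
Accumulated through year 2 = $245,170 − $95,770 = $149,400.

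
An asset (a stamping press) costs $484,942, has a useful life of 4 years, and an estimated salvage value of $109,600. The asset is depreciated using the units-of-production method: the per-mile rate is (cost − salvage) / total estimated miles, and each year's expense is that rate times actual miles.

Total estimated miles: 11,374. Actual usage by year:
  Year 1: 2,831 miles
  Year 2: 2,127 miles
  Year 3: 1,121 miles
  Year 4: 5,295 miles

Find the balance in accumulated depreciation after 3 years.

Depreciable base = $484,942 − $109,600 = $375,342.
Rate = $375,342 / 11,374 miles = $33 per mile.
Year 1: 2,831 × $33 = $93,423. Book value $391,519.
Year 2: 2,127 × $33 = $70,191. Book value $321,328.
Year 3: 1,121 × $33 = $36,993. Book value $284,335.
Accumulated through year 3 = $484,942 − $284,335 = $200,607.

$200,607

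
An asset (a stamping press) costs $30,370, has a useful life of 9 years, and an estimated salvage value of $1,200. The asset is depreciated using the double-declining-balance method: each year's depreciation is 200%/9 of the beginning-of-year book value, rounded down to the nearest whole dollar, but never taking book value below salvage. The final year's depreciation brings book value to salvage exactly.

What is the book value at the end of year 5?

Depreciable base = $30,370 − $1,200 = $29,170.
Year 1: ⌊$30,370 × 200%/9⌋ = $6,748. Book value $23,622.
Year 2: ⌊$23,622 × 200%/9⌋ = $5,249. Book value $18,373.
Year 3: ⌊$18,373 × 200%/9⌋ = $4,082. Book value $14,291.
Year 4: ⌊$14,291 × 200%/9⌋ = $3,175. Book value $11,116.
Year 5: ⌊$11,116 × 200%/9⌋ = $2,470. Book value $8,646.

$8,646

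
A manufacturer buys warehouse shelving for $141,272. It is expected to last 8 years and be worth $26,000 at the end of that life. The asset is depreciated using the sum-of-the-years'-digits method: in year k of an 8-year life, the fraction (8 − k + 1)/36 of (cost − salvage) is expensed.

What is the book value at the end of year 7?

Depreciable base = $141,272 − $26,000 = $115,272.
Sum of the years' digits = 8+7+6+5+4+3+2+1 = 36.
Year 1: $115,272 × 8/36 = $25,616. Book value $115,656.
Year 2: $115,272 × 7/36 = $22,414. Book value $93,242.
Year 3: $115,272 × 6/36 = $19,212. Book value $74,030.
Year 4: $115,272 × 5/36 = $16,010. Book value $58,020.
Year 5: $115,272 × 4/36 = $12,808. Book value $45,212.
Year 6: $115,272 × 3/36 = $9,606. Book value $35,606.
Year 7: $115,272 × 2/36 = $6,404. Book value $29,202.

$29,202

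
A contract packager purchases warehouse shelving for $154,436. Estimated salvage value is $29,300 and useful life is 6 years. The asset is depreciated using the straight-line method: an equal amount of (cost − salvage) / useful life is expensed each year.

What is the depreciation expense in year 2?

Depreciable base = $154,436 − $29,300 = $125,136.
Annual expense = $125,136 / 6 = $20,856.

$20,856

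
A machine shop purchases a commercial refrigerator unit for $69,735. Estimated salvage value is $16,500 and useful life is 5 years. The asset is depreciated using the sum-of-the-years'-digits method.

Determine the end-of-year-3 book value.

$27,147

Depreciable base = $69,735 − $16,500 = $53,235.
Sum of the years' digits = 5+4+3+2+1 = 15.
Year 1: $53,235 × 5/15 = $17,745. Book value $51,990.
Year 2: $53,235 × 4/15 = $14,196. Book value $37,794.
Year 3: $53,235 × 3/15 = $10,647. Book value $27,147.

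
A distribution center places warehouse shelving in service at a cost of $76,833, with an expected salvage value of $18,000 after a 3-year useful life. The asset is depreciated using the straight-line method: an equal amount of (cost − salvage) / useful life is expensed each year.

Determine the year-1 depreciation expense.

$19,611

Depreciable base = $76,833 − $18,000 = $58,833.
Annual expense = $58,833 / 3 = $19,611.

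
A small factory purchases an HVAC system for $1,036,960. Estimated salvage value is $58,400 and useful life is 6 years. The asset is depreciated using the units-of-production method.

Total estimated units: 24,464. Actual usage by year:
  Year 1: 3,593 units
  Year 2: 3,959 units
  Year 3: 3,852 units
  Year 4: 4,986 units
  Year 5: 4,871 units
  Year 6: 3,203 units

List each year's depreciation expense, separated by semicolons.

$143,720; $158,360; $154,080; $199,440; $194,840; $128,120

Depreciable base = $1,036,960 − $58,400 = $978,560.
Rate = $978,560 / 24,464 units = $40 per unit.
Year 1: 3,593 × $40 = $143,720. Book value $893,240.
Year 2: 3,959 × $40 = $158,360. Book value $734,880.
Year 3: 3,852 × $40 = $154,080. Book value $580,800.
Year 4: 4,986 × $40 = $199,440. Book value $381,360.
Year 5: 4,871 × $40 = $194,840. Book value $186,520.
Year 6: 3,203 × $40 = $128,120. Book value $58,400.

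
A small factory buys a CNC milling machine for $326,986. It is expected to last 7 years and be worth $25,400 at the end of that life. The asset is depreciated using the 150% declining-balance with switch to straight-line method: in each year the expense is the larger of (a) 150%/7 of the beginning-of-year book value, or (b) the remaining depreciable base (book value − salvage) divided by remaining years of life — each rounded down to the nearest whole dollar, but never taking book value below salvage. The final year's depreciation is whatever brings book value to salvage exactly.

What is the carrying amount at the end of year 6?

Depreciable base = $326,986 − $25,400 = $301,586.
Year 1: DB = ⌊$326,986 × 150%/7⌋ = $70,068; SL = ⌊$301,586/7⌋ = $43,083 → take DB $70,068. Book value $256,918.
Year 2: DB = ⌊$256,918 × 150%/7⌋ = $55,053; SL = ⌊$231,518/6⌋ = $38,586 → take DB $55,053. Book value $201,865.
Year 3: DB = ⌊$201,865 × 150%/7⌋ = $43,256; SL = ⌊$176,465/5⌋ = $35,293 → take DB $43,256. Book value $158,609.
Year 4: DB = ⌊$158,609 × 150%/7⌋ = $33,987; SL = ⌊$133,209/4⌋ = $33,302 → take DB $33,987. Book value $124,622.
Year 5: DB = ⌊$124,622 × 150%/7⌋ = $26,704; SL = ⌊$99,222/3⌋ = $33,074 → take SL $33,074. Book value $91,548.
Year 6: DB = ⌊$91,548 × 150%/7⌋ = $19,617; SL = ⌊$66,148/2⌋ = $33,074 → take SL $33,074. Book value $58,474.

$58,474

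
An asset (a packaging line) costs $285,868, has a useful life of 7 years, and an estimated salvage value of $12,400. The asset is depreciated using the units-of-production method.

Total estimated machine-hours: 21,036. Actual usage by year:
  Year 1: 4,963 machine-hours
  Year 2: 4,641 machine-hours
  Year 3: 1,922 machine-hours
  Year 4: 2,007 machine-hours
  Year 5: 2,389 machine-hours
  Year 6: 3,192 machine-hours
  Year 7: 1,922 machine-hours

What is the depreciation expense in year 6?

Depreciable base = $285,868 − $12,400 = $273,468.
Rate = $273,468 / 21,036 machine-hours = $13 per machine-hour.
Year 1: 4,963 × $13 = $64,519. Book value $221,349.
Year 2: 4,641 × $13 = $60,333. Book value $161,016.
Year 3: 1,922 × $13 = $24,986. Book value $136,030.
Year 4: 2,007 × $13 = $26,091. Book value $109,939.
Year 5: 2,389 × $13 = $31,057. Book value $78,882.
Year 6: 3,192 × $13 = $41,496. Book value $37,386.

$41,496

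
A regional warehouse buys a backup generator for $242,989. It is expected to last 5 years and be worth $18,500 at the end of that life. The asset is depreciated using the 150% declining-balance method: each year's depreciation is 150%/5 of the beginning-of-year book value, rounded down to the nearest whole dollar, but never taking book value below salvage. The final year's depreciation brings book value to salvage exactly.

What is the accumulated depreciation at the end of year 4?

$184,646

Depreciable base = $242,989 − $18,500 = $224,489.
Year 1: ⌊$242,989 × 150%/5⌋ = $72,896. Book value $170,093.
Year 2: ⌊$170,093 × 150%/5⌋ = $51,027. Book value $119,066.
Year 3: ⌊$119,066 × 150%/5⌋ = $35,719. Book value $83,347.
Year 4: ⌊$83,347 × 150%/5⌋ = $25,004. Book value $58,343.
Accumulated through year 4 = $242,989 − $58,343 = $184,646.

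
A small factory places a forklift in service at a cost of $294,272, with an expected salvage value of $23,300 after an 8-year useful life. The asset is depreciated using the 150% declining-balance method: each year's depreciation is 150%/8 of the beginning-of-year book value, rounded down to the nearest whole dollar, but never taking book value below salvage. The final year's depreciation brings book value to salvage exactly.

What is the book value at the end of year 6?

$84,664

Depreciable base = $294,272 − $23,300 = $270,972.
Year 1: ⌊$294,272 × 150%/8⌋ = $55,176. Book value $239,096.
Year 2: ⌊$239,096 × 150%/8⌋ = $44,830. Book value $194,266.
Year 3: ⌊$194,266 × 150%/8⌋ = $36,424. Book value $157,842.
Year 4: ⌊$157,842 × 150%/8⌋ = $29,595. Book value $128,247.
Year 5: ⌊$128,247 × 150%/8⌋ = $24,046. Book value $104,201.
Year 6: ⌊$104,201 × 150%/8⌋ = $19,537. Book value $84,664.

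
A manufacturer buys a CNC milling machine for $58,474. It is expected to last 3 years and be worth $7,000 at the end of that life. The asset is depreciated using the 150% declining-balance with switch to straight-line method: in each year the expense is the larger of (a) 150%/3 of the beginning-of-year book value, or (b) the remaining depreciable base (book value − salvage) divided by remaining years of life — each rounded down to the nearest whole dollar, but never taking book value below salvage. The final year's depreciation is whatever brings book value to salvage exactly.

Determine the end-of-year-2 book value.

$14,619

Depreciable base = $58,474 − $7,000 = $51,474.
Year 1: DB = ⌊$58,474 × 150%/3⌋ = $29,237; SL = ⌊$51,474/3⌋ = $17,158 → take DB $29,237. Book value $29,237.
Year 2: DB = ⌊$29,237 × 150%/3⌋ = $14,618; SL = ⌊$22,237/2⌋ = $11,118 → take DB $14,618. Book value $14,619.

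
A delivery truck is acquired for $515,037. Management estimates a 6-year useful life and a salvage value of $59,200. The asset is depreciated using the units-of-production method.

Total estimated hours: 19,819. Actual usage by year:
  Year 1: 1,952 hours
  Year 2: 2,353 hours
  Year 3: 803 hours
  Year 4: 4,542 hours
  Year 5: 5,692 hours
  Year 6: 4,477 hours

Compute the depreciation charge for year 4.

$104,466

Depreciable base = $515,037 − $59,200 = $455,837.
Rate = $455,837 / 19,819 hours = $23 per hour.
Year 1: 1,952 × $23 = $44,896. Book value $470,141.
Year 2: 2,353 × $23 = $54,119. Book value $416,022.
Year 3: 803 × $23 = $18,469. Book value $397,553.
Year 4: 4,542 × $23 = $104,466. Book value $293,087.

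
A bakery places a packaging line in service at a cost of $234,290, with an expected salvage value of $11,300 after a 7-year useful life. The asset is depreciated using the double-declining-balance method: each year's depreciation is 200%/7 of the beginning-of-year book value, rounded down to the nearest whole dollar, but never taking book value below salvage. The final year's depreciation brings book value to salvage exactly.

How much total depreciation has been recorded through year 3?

Depreciable base = $234,290 − $11,300 = $222,990.
Year 1: ⌊$234,290 × 200%/7⌋ = $66,940. Book value $167,350.
Year 2: ⌊$167,350 × 200%/7⌋ = $47,814. Book value $119,536.
Year 3: ⌊$119,536 × 200%/7⌋ = $34,153. Book value $85,383.
Accumulated through year 3 = $234,290 − $85,383 = $148,907.

$148,907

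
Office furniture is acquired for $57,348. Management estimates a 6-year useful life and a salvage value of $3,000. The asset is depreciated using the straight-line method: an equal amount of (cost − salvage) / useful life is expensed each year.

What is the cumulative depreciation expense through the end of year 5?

Depreciable base = $57,348 − $3,000 = $54,348.
Annual expense = $54,348 / 6 = $9,058.
End of year 1: book value $48,290.
End of year 2: book value $39,232.
End of year 3: book value $30,174.
End of year 4: book value $21,116.
End of year 5: book value $12,058.
Accumulated through year 5 = $57,348 − $12,058 = $45,290.

$45,290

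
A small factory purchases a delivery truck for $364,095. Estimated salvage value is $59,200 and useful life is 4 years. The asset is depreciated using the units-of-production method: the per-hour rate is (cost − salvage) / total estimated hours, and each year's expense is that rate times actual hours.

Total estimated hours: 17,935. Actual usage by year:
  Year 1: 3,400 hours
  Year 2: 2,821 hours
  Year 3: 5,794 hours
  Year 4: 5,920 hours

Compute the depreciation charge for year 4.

Depreciable base = $364,095 − $59,200 = $304,895.
Rate = $304,895 / 17,935 hours = $17 per hour.
Year 1: 3,400 × $17 = $57,800. Book value $306,295.
Year 2: 2,821 × $17 = $47,957. Book value $258,338.
Year 3: 5,794 × $17 = $98,498. Book value $159,840.
Year 4: 5,920 × $17 = $100,640. Book value $59,200.

$100,640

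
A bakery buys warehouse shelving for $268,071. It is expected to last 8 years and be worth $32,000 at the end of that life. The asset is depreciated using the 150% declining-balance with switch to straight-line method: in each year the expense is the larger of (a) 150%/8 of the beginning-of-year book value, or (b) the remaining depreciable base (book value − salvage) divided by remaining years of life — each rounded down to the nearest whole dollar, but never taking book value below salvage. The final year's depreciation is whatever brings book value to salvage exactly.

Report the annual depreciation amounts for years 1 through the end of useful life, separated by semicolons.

Depreciable base = $268,071 − $32,000 = $236,071.
Year 1: DB = ⌊$268,071 × 150%/8⌋ = $50,263; SL = ⌊$236,071/8⌋ = $29,508 → take DB $50,263. Book value $217,808.
Year 2: DB = ⌊$217,808 × 150%/8⌋ = $40,839; SL = ⌊$185,808/7⌋ = $26,544 → take DB $40,839. Book value $176,969.
Year 3: DB = ⌊$176,969 × 150%/8⌋ = $33,181; SL = ⌊$144,969/6⌋ = $24,161 → take DB $33,181. Book value $143,788.
Year 4: DB = ⌊$143,788 × 150%/8⌋ = $26,960; SL = ⌊$111,788/5⌋ = $22,357 → take DB $26,960. Book value $116,828.
Year 5: DB = ⌊$116,828 × 150%/8⌋ = $21,905; SL = ⌊$84,828/4⌋ = $21,207 → take DB $21,905. Book value $94,923.
Year 6: DB = ⌊$94,923 × 150%/8⌋ = $17,798; SL = ⌊$62,923/3⌋ = $20,974 → take SL $20,974. Book value $73,949.
Year 7: DB = ⌊$73,949 × 150%/8⌋ = $13,865; SL = ⌊$41,949/2⌋ = $20,974 → take SL $20,974. Book value $52,975.
Year 8 (final): $52,975 − $32,000 = $20,975. Book value $32,000.

$50,263; $40,839; $33,181; $26,960; $21,905; $20,974; $20,974; $20,975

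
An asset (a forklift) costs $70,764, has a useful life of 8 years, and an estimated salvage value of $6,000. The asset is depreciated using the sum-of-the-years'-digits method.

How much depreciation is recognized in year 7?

$3,598

Depreciable base = $70,764 − $6,000 = $64,764.
Sum of the years' digits = 8+7+6+5+4+3+2+1 = 36.
Year 1: $64,764 × 8/36 = $14,392. Book value $56,372.
Year 2: $64,764 × 7/36 = $12,593. Book value $43,779.
Year 3: $64,764 × 6/36 = $10,794. Book value $32,985.
Year 4: $64,764 × 5/36 = $8,995. Book value $23,990.
Year 5: $64,764 × 4/36 = $7,196. Book value $16,794.
Year 6: $64,764 × 3/36 = $5,397. Book value $11,397.
Year 7: $64,764 × 2/36 = $3,598. Book value $7,799.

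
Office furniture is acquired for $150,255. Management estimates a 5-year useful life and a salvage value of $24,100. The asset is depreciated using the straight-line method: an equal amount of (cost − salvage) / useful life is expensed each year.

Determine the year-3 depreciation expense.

$25,231

Depreciable base = $150,255 − $24,100 = $126,155.
Annual expense = $126,155 / 5 = $25,231.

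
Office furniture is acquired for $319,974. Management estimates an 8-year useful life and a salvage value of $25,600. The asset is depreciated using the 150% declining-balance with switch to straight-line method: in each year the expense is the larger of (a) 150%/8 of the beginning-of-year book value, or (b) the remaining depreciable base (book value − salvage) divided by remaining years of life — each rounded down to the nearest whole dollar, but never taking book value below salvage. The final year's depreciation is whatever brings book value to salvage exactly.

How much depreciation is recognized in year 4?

Depreciable base = $319,974 − $25,600 = $294,374.
Year 1: DB = ⌊$319,974 × 150%/8⌋ = $59,995; SL = ⌊$294,374/8⌋ = $36,796 → take DB $59,995. Book value $259,979.
Year 2: DB = ⌊$259,979 × 150%/8⌋ = $48,746; SL = ⌊$234,379/7⌋ = $33,482 → take DB $48,746. Book value $211,233.
Year 3: DB = ⌊$211,233 × 150%/8⌋ = $39,606; SL = ⌊$185,633/6⌋ = $30,938 → take DB $39,606. Book value $171,627.
Year 4: DB = ⌊$171,627 × 150%/8⌋ = $32,180; SL = ⌊$146,027/5⌋ = $29,205 → take DB $32,180. Book value $139,447.

$32,180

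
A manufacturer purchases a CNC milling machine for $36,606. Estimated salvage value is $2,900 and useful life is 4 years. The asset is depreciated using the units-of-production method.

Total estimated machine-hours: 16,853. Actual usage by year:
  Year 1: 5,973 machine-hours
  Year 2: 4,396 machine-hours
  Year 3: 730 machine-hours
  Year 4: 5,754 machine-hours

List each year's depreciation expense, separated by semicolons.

Depreciable base = $36,606 − $2,900 = $33,706.
Rate = $33,706 / 16,853 machine-hours = $2 per machine-hour.
Year 1: 5,973 × $2 = $11,946. Book value $24,660.
Year 2: 4,396 × $2 = $8,792. Book value $15,868.
Year 3: 730 × $2 = $1,460. Book value $14,408.
Year 4: 5,754 × $2 = $11,508. Book value $2,900.

$11,946; $8,792; $1,460; $11,508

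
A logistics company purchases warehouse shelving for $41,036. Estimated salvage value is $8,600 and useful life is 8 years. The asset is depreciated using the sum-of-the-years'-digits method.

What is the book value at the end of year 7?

Depreciable base = $41,036 − $8,600 = $32,436.
Sum of the years' digits = 8+7+6+5+4+3+2+1 = 36.
Year 1: $32,436 × 8/36 = $7,208. Book value $33,828.
Year 2: $32,436 × 7/36 = $6,307. Book value $27,521.
Year 3: $32,436 × 6/36 = $5,406. Book value $22,115.
Year 4: $32,436 × 5/36 = $4,505. Book value $17,610.
Year 5: $32,436 × 4/36 = $3,604. Book value $14,006.
Year 6: $32,436 × 3/36 = $2,703. Book value $11,303.
Year 7: $32,436 × 2/36 = $1,802. Book value $9,501.

$9,501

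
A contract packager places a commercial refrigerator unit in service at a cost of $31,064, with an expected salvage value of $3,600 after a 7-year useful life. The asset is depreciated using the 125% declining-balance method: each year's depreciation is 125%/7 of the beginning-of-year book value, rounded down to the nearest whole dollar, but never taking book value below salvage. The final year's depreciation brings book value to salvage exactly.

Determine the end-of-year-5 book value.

Depreciable base = $31,064 − $3,600 = $27,464.
Year 1: ⌊$31,064 × 125%/7⌋ = $5,547. Book value $25,517.
Year 2: ⌊$25,517 × 125%/7⌋ = $4,556. Book value $20,961.
Year 3: ⌊$20,961 × 125%/7⌋ = $3,743. Book value $17,218.
Year 4: ⌊$17,218 × 125%/7⌋ = $3,074. Book value $14,144.
Year 5: ⌊$14,144 × 125%/7⌋ = $2,525. Book value $11,619.

$11,619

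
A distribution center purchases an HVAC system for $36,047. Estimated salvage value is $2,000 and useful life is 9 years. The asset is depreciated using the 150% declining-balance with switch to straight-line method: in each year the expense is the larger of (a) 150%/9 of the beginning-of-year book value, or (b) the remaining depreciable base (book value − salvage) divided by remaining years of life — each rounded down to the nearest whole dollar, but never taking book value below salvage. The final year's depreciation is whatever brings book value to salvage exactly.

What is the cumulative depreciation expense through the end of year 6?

Depreciable base = $36,047 − $2,000 = $34,047.
Year 1: DB = ⌊$36,047 × 150%/9⌋ = $6,007; SL = ⌊$34,047/9⌋ = $3,783 → take DB $6,007. Book value $30,040.
Year 2: DB = ⌊$30,040 × 150%/9⌋ = $5,006; SL = ⌊$28,040/8⌋ = $3,505 → take DB $5,006. Book value $25,034.
Year 3: DB = ⌊$25,034 × 150%/9⌋ = $4,172; SL = ⌊$23,034/7⌋ = $3,290 → take DB $4,172. Book value $20,862.
Year 4: DB = ⌊$20,862 × 150%/9⌋ = $3,477; SL = ⌊$18,862/6⌋ = $3,143 → take DB $3,477. Book value $17,385.
Year 5: DB = ⌊$17,385 × 150%/9⌋ = $2,897; SL = ⌊$15,385/5⌋ = $3,077 → take SL $3,077. Book value $14,308.
Year 6: DB = ⌊$14,308 × 150%/9⌋ = $2,384; SL = ⌊$12,308/4⌋ = $3,077 → take SL $3,077. Book value $11,231.
Accumulated through year 6 = $36,047 − $11,231 = $24,816.

$24,816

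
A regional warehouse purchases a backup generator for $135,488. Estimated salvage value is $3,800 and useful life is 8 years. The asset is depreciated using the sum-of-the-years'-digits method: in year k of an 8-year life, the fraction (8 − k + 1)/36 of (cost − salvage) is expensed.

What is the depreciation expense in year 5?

Depreciable base = $135,488 − $3,800 = $131,688.
Sum of the years' digits = 8+7+6+5+4+3+2+1 = 36.
Year 1: $131,688 × 8/36 = $29,264. Book value $106,224.
Year 2: $131,688 × 7/36 = $25,606. Book value $80,618.
Year 3: $131,688 × 6/36 = $21,948. Book value $58,670.
Year 4: $131,688 × 5/36 = $18,290. Book value $40,380.
Year 5: $131,688 × 4/36 = $14,632. Book value $25,748.

$14,632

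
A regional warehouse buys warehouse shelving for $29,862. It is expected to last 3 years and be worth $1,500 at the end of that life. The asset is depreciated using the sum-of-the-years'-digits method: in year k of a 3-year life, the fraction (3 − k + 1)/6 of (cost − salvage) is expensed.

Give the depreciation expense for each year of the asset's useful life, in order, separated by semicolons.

$14,181; $9,454; $4,727

Depreciable base = $29,862 − $1,500 = $28,362.
Sum of the years' digits = 3+2+1 = 6.
Year 1: $28,362 × 3/6 = $14,181. Book value $15,681.
Year 2: $28,362 × 2/6 = $9,454. Book value $6,227.
Year 3: $28,362 × 1/6 = $4,727. Book value $1,500.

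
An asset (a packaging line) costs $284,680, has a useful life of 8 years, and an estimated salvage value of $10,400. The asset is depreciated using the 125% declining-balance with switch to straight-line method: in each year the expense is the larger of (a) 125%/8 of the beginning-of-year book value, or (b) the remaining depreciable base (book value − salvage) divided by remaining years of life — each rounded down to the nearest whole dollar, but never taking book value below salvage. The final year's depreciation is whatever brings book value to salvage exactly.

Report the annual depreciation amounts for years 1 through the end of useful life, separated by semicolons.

Depreciable base = $284,680 − $10,400 = $274,280.
Year 1: DB = ⌊$284,680 × 125%/8⌋ = $44,481; SL = ⌊$274,280/8⌋ = $34,285 → take DB $44,481. Book value $240,199.
Year 2: DB = ⌊$240,199 × 125%/8⌋ = $37,531; SL = ⌊$229,799/7⌋ = $32,828 → take DB $37,531. Book value $202,668.
Year 3: DB = ⌊$202,668 × 125%/8⌋ = $31,666; SL = ⌊$192,268/6⌋ = $32,044 → take SL $32,044. Book value $170,624.
Year 4: DB = ⌊$170,624 × 125%/8⌋ = $26,660; SL = ⌊$160,224/5⌋ = $32,044 → take SL $32,044. Book value $138,580.
Year 5: DB = ⌊$138,580 × 125%/8⌋ = $21,653; SL = ⌊$128,180/4⌋ = $32,045 → take SL $32,045. Book value $106,535.
Year 6: DB = ⌊$106,535 × 125%/8⌋ = $16,646; SL = ⌊$96,135/3⌋ = $32,045 → take SL $32,045. Book value $74,490.
Year 7: DB = ⌊$74,490 × 125%/8⌋ = $11,639; SL = ⌊$64,090/2⌋ = $32,045 → take SL $32,045. Book value $42,445.
Year 8 (final): $42,445 − $10,400 = $32,045. Book value $10,400.

$44,481; $37,531; $32,044; $32,044; $32,045; $32,045; $32,045; $32,045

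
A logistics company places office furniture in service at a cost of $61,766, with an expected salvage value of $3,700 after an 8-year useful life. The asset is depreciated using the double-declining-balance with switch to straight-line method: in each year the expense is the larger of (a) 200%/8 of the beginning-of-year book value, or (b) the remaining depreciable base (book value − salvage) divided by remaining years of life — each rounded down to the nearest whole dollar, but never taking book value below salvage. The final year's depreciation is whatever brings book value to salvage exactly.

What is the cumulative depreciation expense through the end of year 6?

$50,772

Depreciable base = $61,766 − $3,700 = $58,066.
Year 1: DB = ⌊$61,766 × 200%/8⌋ = $15,441; SL = ⌊$58,066/8⌋ = $7,258 → take DB $15,441. Book value $46,325.
Year 2: DB = ⌊$46,325 × 200%/8⌋ = $11,581; SL = ⌊$42,625/7⌋ = $6,089 → take DB $11,581. Book value $34,744.
Year 3: DB = ⌊$34,744 × 200%/8⌋ = $8,686; SL = ⌊$31,044/6⌋ = $5,174 → take DB $8,686. Book value $26,058.
Year 4: DB = ⌊$26,058 × 200%/8⌋ = $6,514; SL = ⌊$22,358/5⌋ = $4,471 → take DB $6,514. Book value $19,544.
Year 5: DB = ⌊$19,544 × 200%/8⌋ = $4,886; SL = ⌊$15,844/4⌋ = $3,961 → take DB $4,886. Book value $14,658.
Year 6: DB = ⌊$14,658 × 200%/8⌋ = $3,664; SL = ⌊$10,958/3⌋ = $3,652 → take DB $3,664. Book value $10,994.
Accumulated through year 6 = $61,766 − $10,994 = $50,772.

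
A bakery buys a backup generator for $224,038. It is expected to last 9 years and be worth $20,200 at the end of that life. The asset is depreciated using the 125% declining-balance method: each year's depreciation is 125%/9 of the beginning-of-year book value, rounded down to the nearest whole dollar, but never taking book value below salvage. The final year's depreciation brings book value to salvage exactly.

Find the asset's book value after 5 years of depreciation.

Depreciable base = $224,038 − $20,200 = $203,838.
Year 1: ⌊$224,038 × 125%/9⌋ = $31,116. Book value $192,922.
Year 2: ⌊$192,922 × 125%/9⌋ = $26,794. Book value $166,128.
Year 3: ⌊$166,128 × 125%/9⌋ = $23,073. Book value $143,055.
Year 4: ⌊$143,055 × 125%/9⌋ = $19,868. Book value $123,187.
Year 5: ⌊$123,187 × 125%/9⌋ = $17,109. Book value $106,078.

$106,078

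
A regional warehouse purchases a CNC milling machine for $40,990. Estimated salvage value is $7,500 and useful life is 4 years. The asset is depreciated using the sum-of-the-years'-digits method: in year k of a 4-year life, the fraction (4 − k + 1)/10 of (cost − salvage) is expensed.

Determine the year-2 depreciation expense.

$10,047

Depreciable base = $40,990 − $7,500 = $33,490.
Sum of the years' digits = 4+3+2+1 = 10.
Year 1: $33,490 × 4/10 = $13,396. Book value $27,594.
Year 2: $33,490 × 3/10 = $10,047. Book value $17,547.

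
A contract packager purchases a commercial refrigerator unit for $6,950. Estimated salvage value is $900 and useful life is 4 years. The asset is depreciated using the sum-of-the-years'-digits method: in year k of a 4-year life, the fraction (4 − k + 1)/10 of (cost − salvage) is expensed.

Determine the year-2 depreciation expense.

$1,815

Depreciable base = $6,950 − $900 = $6,050.
Sum of the years' digits = 4+3+2+1 = 10.
Year 1: $6,050 × 4/10 = $2,420. Book value $4,530.
Year 2: $6,050 × 3/10 = $1,815. Book value $2,715.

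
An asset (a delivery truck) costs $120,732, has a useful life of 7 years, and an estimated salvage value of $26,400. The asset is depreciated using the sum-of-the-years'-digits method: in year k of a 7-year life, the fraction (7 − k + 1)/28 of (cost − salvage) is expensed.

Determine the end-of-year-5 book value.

Depreciable base = $120,732 − $26,400 = $94,332.
Sum of the years' digits = 7+6+5+4+3+2+1 = 28.
Year 1: $94,332 × 7/28 = $23,583. Book value $97,149.
Year 2: $94,332 × 6/28 = $20,214. Book value $76,935.
Year 3: $94,332 × 5/28 = $16,845. Book value $60,090.
Year 4: $94,332 × 4/28 = $13,476. Book value $46,614.
Year 5: $94,332 × 3/28 = $10,107. Book value $36,507.

$36,507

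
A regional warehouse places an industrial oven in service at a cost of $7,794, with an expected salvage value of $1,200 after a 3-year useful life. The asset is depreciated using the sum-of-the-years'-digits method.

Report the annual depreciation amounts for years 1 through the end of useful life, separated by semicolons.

$3,297; $2,198; $1,099

Depreciable base = $7,794 − $1,200 = $6,594.
Sum of the years' digits = 3+2+1 = 6.
Year 1: $6,594 × 3/6 = $3,297. Book value $4,497.
Year 2: $6,594 × 2/6 = $2,198. Book value $2,299.
Year 3: $6,594 × 1/6 = $1,099. Book value $1,200.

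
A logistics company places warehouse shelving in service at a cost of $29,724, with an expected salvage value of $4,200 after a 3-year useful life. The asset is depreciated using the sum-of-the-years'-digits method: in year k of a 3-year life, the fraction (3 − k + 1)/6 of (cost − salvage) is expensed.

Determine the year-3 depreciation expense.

$4,254

Depreciable base = $29,724 − $4,200 = $25,524.
Sum of the years' digits = 3+2+1 = 6.
Year 1: $25,524 × 3/6 = $12,762. Book value $16,962.
Year 2: $25,524 × 2/6 = $8,508. Book value $8,454.
Year 3: $25,524 × 1/6 = $4,254. Book value $4,200.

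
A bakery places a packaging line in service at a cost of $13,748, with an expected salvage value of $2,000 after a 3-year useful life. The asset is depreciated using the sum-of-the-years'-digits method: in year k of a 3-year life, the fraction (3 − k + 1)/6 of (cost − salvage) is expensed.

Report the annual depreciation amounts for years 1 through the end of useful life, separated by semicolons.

Depreciable base = $13,748 − $2,000 = $11,748.
Sum of the years' digits = 3+2+1 = 6.
Year 1: $11,748 × 3/6 = $5,874. Book value $7,874.
Year 2: $11,748 × 2/6 = $3,916. Book value $3,958.
Year 3: $11,748 × 1/6 = $1,958. Book value $2,000.

$5,874; $3,916; $1,958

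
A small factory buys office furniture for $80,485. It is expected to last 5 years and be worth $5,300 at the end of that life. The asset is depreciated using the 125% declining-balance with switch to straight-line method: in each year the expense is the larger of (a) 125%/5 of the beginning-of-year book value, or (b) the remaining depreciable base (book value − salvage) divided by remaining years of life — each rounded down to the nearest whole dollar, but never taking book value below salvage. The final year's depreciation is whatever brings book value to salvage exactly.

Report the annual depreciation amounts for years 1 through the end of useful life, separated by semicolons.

$20,121; $15,091; $13,324; $13,324; $13,325

Depreciable base = $80,485 − $5,300 = $75,185.
Year 1: DB = ⌊$80,485 × 125%/5⌋ = $20,121; SL = ⌊$75,185/5⌋ = $15,037 → take DB $20,121. Book value $60,364.
Year 2: DB = ⌊$60,364 × 125%/5⌋ = $15,091; SL = ⌊$55,064/4⌋ = $13,766 → take DB $15,091. Book value $45,273.
Year 3: DB = ⌊$45,273 × 125%/5⌋ = $11,318; SL = ⌊$39,973/3⌋ = $13,324 → take SL $13,324. Book value $31,949.
Year 4: DB = ⌊$31,949 × 125%/5⌋ = $7,987; SL = ⌊$26,649/2⌋ = $13,324 → take SL $13,324. Book value $18,625.
Year 5 (final): $18,625 − $5,300 = $13,325. Book value $5,300.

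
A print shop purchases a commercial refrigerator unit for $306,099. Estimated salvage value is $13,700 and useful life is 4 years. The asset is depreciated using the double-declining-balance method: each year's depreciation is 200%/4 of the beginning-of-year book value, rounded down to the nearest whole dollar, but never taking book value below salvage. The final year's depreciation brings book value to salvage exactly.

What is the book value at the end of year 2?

$76,525

Depreciable base = $306,099 − $13,700 = $292,399.
Year 1: ⌊$306,099 × 200%/4⌋ = $153,049. Book value $153,050.
Year 2: ⌊$153,050 × 200%/4⌋ = $76,525. Book value $76,525.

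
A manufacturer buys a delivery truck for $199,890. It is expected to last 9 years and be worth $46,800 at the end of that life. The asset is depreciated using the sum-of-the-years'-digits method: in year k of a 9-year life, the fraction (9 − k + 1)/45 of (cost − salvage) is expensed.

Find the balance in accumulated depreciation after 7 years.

$142,884

Depreciable base = $199,890 − $46,800 = $153,090.
Sum of the years' digits = 9+8+7+6+5+4+3+2+1 = 45.
Year 1: $153,090 × 9/45 = $30,618. Book value $169,272.
Year 2: $153,090 × 8/45 = $27,216. Book value $142,056.
Year 3: $153,090 × 7/45 = $23,814. Book value $118,242.
Year 4: $153,090 × 6/45 = $20,412. Book value $97,830.
Year 5: $153,090 × 5/45 = $17,010. Book value $80,820.
Year 6: $153,090 × 4/45 = $13,608. Book value $67,212.
Year 7: $153,090 × 3/45 = $10,206. Book value $57,006.
Accumulated through year 7 = $199,890 − $57,006 = $142,884.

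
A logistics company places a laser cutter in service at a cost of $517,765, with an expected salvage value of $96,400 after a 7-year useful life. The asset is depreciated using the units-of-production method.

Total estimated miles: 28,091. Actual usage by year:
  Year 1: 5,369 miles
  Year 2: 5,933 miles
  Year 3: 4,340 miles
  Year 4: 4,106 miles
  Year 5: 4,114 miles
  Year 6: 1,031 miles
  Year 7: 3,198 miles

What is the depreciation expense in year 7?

$47,970

Depreciable base = $517,765 − $96,400 = $421,365.
Rate = $421,365 / 28,091 miles = $15 per mile.
Year 1: 5,369 × $15 = $80,535. Book value $437,230.
Year 2: 5,933 × $15 = $88,995. Book value $348,235.
Year 3: 4,340 × $15 = $65,100. Book value $283,135.
Year 4: 4,106 × $15 = $61,590. Book value $221,545.
Year 5: 4,114 × $15 = $61,710. Book value $159,835.
Year 6: 1,031 × $15 = $15,465. Book value $144,370.
Year 7: 3,198 × $15 = $47,970. Book value $96,400.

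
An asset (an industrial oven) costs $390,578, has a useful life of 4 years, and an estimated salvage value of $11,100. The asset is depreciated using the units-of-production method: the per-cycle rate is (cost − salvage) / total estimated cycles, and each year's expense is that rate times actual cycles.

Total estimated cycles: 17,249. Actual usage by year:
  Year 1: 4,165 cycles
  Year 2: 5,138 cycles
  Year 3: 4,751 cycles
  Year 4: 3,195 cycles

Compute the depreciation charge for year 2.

$113,036

Depreciable base = $390,578 − $11,100 = $379,478.
Rate = $379,478 / 17,249 cycles = $22 per cycle.
Year 1: 4,165 × $22 = $91,630. Book value $298,948.
Year 2: 5,138 × $22 = $113,036. Book value $185,912.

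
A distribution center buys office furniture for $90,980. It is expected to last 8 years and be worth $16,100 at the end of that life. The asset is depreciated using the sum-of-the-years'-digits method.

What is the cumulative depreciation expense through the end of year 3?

Depreciable base = $90,980 − $16,100 = $74,880.
Sum of the years' digits = 8+7+6+5+4+3+2+1 = 36.
Year 1: $74,880 × 8/36 = $16,640. Book value $74,340.
Year 2: $74,880 × 7/36 = $14,560. Book value $59,780.
Year 3: $74,880 × 6/36 = $12,480. Book value $47,300.
Accumulated through year 3 = $90,980 − $47,300 = $43,680.

$43,680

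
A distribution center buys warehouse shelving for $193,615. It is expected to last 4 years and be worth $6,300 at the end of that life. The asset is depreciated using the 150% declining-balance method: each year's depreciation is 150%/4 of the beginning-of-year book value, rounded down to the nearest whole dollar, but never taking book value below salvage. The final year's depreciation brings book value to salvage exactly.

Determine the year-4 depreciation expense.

$40,970

Depreciable base = $193,615 − $6,300 = $187,315.
Year 1: ⌊$193,615 × 150%/4⌋ = $72,605. Book value $121,010.
Year 2: ⌊$121,010 × 150%/4⌋ = $45,378. Book value $75,632.
Year 3: ⌊$75,632 × 150%/4⌋ = $28,362. Book value $47,270.
Year 4 (final): $47,270 − $6,300 = $40,970. Book value $6,300.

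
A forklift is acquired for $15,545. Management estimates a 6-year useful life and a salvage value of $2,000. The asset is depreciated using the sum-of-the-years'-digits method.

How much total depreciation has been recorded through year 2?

$7,095

Depreciable base = $15,545 − $2,000 = $13,545.
Sum of the years' digits = 6+5+4+3+2+1 = 21.
Year 1: $13,545 × 6/21 = $3,870. Book value $11,675.
Year 2: $13,545 × 5/21 = $3,225. Book value $8,450.
Accumulated through year 2 = $15,545 − $8,450 = $7,095.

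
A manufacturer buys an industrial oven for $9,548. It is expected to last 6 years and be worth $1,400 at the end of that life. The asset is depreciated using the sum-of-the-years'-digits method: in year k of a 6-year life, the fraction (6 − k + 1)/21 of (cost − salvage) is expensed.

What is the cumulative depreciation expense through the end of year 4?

$6,984

Depreciable base = $9,548 − $1,400 = $8,148.
Sum of the years' digits = 6+5+4+3+2+1 = 21.
Year 1: $8,148 × 6/21 = $2,328. Book value $7,220.
Year 2: $8,148 × 5/21 = $1,940. Book value $5,280.
Year 3: $8,148 × 4/21 = $1,552. Book value $3,728.
Year 4: $8,148 × 3/21 = $1,164. Book value $2,564.
Accumulated through year 4 = $9,548 − $2,564 = $6,984.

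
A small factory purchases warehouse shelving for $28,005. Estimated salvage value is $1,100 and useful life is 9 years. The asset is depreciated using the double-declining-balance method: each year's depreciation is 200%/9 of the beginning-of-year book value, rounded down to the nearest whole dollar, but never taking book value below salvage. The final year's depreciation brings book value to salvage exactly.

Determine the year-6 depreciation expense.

Depreciable base = $28,005 − $1,100 = $26,905.
Year 1: ⌊$28,005 × 200%/9⌋ = $6,223. Book value $21,782.
Year 2: ⌊$21,782 × 200%/9⌋ = $4,840. Book value $16,942.
Year 3: ⌊$16,942 × 200%/9⌋ = $3,764. Book value $13,178.
Year 4: ⌊$13,178 × 200%/9⌋ = $2,928. Book value $10,250.
Year 5: ⌊$10,250 × 200%/9⌋ = $2,277. Book value $7,973.
Year 6: ⌊$7,973 × 200%/9⌋ = $1,771. Book value $6,202.

$1,771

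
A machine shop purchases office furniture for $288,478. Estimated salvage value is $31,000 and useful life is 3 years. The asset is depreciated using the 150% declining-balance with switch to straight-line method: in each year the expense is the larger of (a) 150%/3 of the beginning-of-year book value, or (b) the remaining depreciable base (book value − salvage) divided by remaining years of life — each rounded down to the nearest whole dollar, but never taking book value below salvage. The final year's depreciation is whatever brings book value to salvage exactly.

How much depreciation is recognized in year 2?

Depreciable base = $288,478 − $31,000 = $257,478.
Year 1: DB = ⌊$288,478 × 150%/3⌋ = $144,239; SL = ⌊$257,478/3⌋ = $85,826 → take DB $144,239. Book value $144,239.
Year 2: DB = ⌊$144,239 × 150%/3⌋ = $72,119; SL = ⌊$113,239/2⌋ = $56,619 → take DB $72,119. Book value $72,120.

$72,119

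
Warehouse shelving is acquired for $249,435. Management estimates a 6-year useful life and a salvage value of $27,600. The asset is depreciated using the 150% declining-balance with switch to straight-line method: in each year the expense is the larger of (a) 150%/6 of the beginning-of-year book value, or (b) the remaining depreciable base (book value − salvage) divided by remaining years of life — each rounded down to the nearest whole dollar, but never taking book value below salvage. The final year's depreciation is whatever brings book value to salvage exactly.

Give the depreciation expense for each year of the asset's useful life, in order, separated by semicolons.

Depreciable base = $249,435 − $27,600 = $221,835.
Year 1: DB = ⌊$249,435 × 150%/6⌋ = $62,358; SL = ⌊$221,835/6⌋ = $36,972 → take DB $62,358. Book value $187,077.
Year 2: DB = ⌊$187,077 × 150%/6⌋ = $46,769; SL = ⌊$159,477/5⌋ = $31,895 → take DB $46,769. Book value $140,308.
Year 3: DB = ⌊$140,308 × 150%/6⌋ = $35,077; SL = ⌊$112,708/4⌋ = $28,177 → take DB $35,077. Book value $105,231.
Year 4: DB = ⌊$105,231 × 150%/6⌋ = $26,307; SL = ⌊$77,631/3⌋ = $25,877 → take DB $26,307. Book value $78,924.
Year 5: DB = ⌊$78,924 × 150%/6⌋ = $19,731; SL = ⌊$51,324/2⌋ = $25,662 → take SL $25,662. Book value $53,262.
Year 6 (final): $53,262 − $27,600 = $25,662. Book value $27,600.

$62,358; $46,769; $35,077; $26,307; $25,662; $25,662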